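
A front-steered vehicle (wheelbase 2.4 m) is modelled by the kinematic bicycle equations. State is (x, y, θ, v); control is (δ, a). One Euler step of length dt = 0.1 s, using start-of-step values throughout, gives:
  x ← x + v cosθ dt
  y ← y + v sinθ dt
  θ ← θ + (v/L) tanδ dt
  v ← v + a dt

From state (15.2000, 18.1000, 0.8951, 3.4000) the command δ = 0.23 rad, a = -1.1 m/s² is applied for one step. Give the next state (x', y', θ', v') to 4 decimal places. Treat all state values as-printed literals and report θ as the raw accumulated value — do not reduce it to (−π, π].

x' = 15.2000 + 3.4000·cos(0.8951)·0.1 = 15.4126
y' = 18.1000 + 3.4000·sin(0.8951)·0.1 = 18.3653
θ' = 0.8951 + (3.4000/2.4)·tan(0.23)·0.1 = 0.9283
v' = 3.4000 − 1.1000·0.1 = 3.2900

(15.4126, 18.3653, 0.9283, 3.2900)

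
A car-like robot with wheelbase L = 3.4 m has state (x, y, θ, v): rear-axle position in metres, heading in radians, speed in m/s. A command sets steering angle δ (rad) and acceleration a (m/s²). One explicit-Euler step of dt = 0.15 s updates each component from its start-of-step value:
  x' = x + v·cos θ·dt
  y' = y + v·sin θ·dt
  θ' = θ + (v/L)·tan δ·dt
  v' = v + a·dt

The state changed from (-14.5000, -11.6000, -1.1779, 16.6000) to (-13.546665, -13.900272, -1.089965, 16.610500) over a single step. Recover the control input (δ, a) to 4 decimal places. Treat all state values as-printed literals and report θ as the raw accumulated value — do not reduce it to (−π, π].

δ = 0.1195, a = 0.0700

a = (v'−v)/dt = (0.010500)/0.15 = 0.0700
Δθ = θ'−θ = 0.087935;  (v·dt/L) = 16.6000·0.15/3.4 = 0.732353
tan δ = Δθ·L/(v·dt) = 0.120072  →  δ = 0.1195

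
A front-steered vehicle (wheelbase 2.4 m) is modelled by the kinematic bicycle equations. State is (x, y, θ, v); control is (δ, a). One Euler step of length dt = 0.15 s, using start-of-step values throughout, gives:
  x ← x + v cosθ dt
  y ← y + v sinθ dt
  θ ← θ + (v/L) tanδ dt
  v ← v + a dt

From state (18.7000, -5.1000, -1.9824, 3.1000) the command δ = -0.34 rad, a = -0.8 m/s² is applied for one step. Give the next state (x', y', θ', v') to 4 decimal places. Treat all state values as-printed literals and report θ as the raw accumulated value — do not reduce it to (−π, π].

x' = 18.7000 + 3.1000·cos(-1.9824)·0.15 = 18.5140
y' = -5.1000 + 3.1000·sin(-1.9824)·0.15 = -5.5262
θ' = -1.9824 + (3.1000/2.4)·tan(-0.34)·0.15 = -2.0509
v' = 3.1000 − 0.8000·0.15 = 2.9800

(18.5140, -5.5262, -2.0509, 2.9800)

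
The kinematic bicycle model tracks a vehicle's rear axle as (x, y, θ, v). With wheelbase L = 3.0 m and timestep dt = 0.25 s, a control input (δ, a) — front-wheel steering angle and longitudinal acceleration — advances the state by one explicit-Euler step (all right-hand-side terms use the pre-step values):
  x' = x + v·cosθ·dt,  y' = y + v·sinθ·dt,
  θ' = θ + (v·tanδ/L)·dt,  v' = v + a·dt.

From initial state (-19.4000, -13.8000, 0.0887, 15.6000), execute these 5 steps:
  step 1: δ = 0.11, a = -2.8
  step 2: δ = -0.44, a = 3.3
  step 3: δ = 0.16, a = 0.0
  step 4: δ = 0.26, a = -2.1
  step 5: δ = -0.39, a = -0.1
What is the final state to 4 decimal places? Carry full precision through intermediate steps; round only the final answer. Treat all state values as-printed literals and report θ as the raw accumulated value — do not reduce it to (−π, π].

(-0.5899, -13.7212, -0.3129, 15.1750)

after step 1 (δ=0.11, a=-2.8): (-15.515332, -13.454523, 0.232280, 14.900000)
after step 2 (δ=-0.44, a=3.3): (-11.890370, -12.597042, -0.352273, 15.725000)
after step 3 (δ=0.16, a=0.0): (-8.200534, -13.953449, -0.140799, 15.725000)
after step 4 (δ=0.26, a=-2.1): (-4.308187, -14.505136, 0.207800, 15.200000)
after step 5 (δ=-0.39, a=-0.1): (-0.589936, -13.721165, -0.312869, 15.175000)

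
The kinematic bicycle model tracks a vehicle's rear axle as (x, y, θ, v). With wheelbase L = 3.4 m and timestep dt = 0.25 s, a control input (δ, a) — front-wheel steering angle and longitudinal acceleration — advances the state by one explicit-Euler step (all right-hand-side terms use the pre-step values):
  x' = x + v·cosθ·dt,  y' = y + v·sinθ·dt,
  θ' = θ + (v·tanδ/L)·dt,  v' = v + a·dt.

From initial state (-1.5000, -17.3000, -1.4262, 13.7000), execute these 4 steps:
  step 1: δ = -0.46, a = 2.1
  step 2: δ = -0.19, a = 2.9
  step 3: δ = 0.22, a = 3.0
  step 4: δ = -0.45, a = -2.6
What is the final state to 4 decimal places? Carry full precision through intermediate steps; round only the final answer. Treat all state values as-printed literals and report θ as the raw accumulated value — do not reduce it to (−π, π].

(-5.4092, -30.9377, -2.4383, 15.0500)

after step 1 (δ=-0.46, a=2.1): (-1.006482, -20.689257, -1.925292, 14.225000)
after step 2 (δ=-0.19, a=2.9): (-2.240917, -24.024386, -2.126450, 14.950000)
after step 3 (δ=0.22, a=3.0): (-4.212443, -27.199601, -1.880633, 15.700000)
after step 4 (δ=-0.45, a=-2.6): (-5.409188, -30.937706, -2.438277, 15.050000)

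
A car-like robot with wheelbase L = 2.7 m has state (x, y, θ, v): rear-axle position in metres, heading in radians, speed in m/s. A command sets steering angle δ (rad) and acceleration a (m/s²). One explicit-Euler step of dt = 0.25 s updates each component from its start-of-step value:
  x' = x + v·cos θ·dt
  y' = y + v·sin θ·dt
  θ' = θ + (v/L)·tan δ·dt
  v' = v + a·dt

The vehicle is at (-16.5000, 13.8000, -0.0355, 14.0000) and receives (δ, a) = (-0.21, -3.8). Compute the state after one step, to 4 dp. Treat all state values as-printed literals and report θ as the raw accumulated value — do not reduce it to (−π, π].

x' = -16.5000 + 14.0000·cos(-0.0355)·0.25 = -13.0022
y' = 13.8000 + 14.0000·sin(-0.0355)·0.25 = 13.6758
θ' = -0.0355 + (14.0000/2.7)·tan(-0.21)·0.25 = -0.3118
v' = 14.0000 − 3.8000·0.25 = 13.0500

(-13.0022, 13.6758, -0.3118, 13.0500)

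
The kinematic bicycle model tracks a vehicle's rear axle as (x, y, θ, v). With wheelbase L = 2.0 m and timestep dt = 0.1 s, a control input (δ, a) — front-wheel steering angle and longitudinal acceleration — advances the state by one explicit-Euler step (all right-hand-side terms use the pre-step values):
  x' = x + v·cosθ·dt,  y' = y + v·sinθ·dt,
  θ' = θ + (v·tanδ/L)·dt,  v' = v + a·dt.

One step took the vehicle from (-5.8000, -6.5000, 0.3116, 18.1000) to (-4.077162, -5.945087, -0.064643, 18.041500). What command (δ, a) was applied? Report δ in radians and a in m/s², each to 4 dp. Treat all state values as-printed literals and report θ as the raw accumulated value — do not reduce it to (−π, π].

a = (v'−v)/dt = (-0.058500)/0.1 = -0.5850
Δθ = θ'−θ = -0.376243;  (v·dt/L) = 18.1000·0.1/2.0 = 0.905000
tan δ = Δθ·L/(v·dt) = -0.415738  →  δ = -0.3940

δ = -0.3940, a = -0.5850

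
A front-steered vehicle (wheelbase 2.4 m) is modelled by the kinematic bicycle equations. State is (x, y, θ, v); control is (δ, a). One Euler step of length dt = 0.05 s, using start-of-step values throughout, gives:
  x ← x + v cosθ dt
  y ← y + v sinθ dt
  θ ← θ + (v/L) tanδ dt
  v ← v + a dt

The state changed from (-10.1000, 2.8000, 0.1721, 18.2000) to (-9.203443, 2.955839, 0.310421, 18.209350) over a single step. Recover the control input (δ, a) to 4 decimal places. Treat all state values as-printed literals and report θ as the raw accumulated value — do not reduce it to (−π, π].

δ = 0.3498, a = 0.1870

a = (v'−v)/dt = (0.009350)/0.05 = 0.1870
Δθ = θ'−θ = 0.138321;  (v·dt/L) = 18.2000·0.05/2.4 = 0.379167
tan δ = Δθ·L/(v·dt) = 0.364803  →  δ = 0.3498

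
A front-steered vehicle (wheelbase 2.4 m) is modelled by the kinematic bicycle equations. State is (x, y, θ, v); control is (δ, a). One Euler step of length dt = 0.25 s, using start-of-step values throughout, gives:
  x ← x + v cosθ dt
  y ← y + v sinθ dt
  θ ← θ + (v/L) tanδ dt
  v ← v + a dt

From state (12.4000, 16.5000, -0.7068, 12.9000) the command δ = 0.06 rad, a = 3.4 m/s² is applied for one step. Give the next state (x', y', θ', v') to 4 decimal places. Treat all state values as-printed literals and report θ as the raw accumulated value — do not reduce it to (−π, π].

x' = 12.4000 + 12.9000·cos(-0.7068)·0.25 = 14.8524
y' = 16.5000 + 12.9000·sin(-0.7068)·0.25 = 14.4057
θ' = -0.7068 + (12.9000/2.4)·tan(0.06)·0.25 = -0.6261
v' = 12.9000 + 3.4000·0.25 = 13.7500

(14.8524, 14.4057, -0.6261, 13.7500)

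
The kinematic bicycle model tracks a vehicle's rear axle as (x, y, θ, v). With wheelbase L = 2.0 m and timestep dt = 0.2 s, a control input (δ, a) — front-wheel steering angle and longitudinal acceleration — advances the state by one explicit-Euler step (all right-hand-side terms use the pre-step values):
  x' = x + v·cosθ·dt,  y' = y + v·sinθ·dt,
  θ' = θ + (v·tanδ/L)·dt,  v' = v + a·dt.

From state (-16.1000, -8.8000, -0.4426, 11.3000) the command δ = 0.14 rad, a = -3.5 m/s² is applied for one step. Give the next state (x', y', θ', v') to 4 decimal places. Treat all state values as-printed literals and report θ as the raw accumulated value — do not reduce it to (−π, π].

(-14.0578, -9.7679, -0.2834, 10.6000)

x' = -16.1000 + 11.3000·cos(-0.4426)·0.2 = -14.0578
y' = -8.8000 + 11.3000·sin(-0.4426)·0.2 = -9.7679
θ' = -0.4426 + (11.3000/2.0)·tan(0.14)·0.2 = -0.2834
v' = 11.3000 − 3.5000·0.2 = 10.6000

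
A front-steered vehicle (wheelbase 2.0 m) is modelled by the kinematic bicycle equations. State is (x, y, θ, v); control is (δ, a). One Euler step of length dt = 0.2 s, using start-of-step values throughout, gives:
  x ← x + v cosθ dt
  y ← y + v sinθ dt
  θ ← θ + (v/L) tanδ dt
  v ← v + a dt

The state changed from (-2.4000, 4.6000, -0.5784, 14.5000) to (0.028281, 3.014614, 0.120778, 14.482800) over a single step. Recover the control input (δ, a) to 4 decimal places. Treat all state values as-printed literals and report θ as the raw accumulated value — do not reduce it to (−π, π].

δ = 0.4493, a = -0.0860

a = (v'−v)/dt = (-0.017200)/0.2 = -0.0860
Δθ = θ'−θ = 0.699178;  (v·dt/L) = 14.5000·0.2/2.0 = 1.450000
tan δ = Δθ·L/(v·dt) = 0.482192  →  δ = 0.4493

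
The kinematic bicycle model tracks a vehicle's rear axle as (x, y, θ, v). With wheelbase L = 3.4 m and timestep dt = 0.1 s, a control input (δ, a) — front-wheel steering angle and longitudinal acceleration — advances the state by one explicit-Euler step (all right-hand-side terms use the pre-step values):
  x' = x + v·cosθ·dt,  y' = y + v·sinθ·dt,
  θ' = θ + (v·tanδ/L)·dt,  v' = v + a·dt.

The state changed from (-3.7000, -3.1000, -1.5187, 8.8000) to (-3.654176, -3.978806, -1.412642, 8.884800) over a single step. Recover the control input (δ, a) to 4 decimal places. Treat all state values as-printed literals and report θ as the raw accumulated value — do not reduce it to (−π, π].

δ = 0.3889, a = 0.8480

a = (v'−v)/dt = (0.084800)/0.1 = 0.8480
Δθ = θ'−θ = 0.106058;  (v·dt/L) = 8.8000·0.1/3.4 = 0.258824
tan δ = Δθ·L/(v·dt) = 0.409770  →  δ = 0.3889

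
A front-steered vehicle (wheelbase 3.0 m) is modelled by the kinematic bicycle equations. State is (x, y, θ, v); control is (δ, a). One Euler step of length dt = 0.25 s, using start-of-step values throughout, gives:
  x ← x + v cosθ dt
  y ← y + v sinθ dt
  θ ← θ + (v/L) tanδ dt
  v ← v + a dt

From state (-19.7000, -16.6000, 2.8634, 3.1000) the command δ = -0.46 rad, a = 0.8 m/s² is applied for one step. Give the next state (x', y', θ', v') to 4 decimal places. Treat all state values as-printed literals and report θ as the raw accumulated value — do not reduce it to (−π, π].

(-20.4452, -16.3872, 2.7354, 3.3000)

x' = -19.7000 + 3.1000·cos(2.8634)·0.25 = -20.4452
y' = -16.6000 + 3.1000·sin(2.8634)·0.25 = -16.3872
θ' = 2.8634 + (3.1000/3.0)·tan(-0.46)·0.25 = 2.7354
v' = 3.1000 + 0.8000·0.25 = 3.3000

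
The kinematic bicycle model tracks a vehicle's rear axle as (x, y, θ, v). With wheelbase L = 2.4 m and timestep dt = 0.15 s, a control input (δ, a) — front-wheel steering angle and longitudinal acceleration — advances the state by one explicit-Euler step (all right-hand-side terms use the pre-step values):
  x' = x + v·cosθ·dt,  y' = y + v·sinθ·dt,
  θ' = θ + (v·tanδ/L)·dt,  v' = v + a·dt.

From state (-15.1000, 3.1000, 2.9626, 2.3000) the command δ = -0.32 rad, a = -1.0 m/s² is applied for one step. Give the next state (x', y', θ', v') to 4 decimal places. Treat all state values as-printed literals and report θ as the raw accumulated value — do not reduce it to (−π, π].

(-15.4395, 3.1614, 2.9150, 2.1500)

x' = -15.1000 + 2.3000·cos(2.9626)·0.15 = -15.4395
y' = 3.1000 + 2.3000·sin(2.9626)·0.15 = 3.1614
θ' = 2.9626 + (2.3000/2.4)·tan(-0.32)·0.15 = 2.9150
v' = 2.3000 − 1.0000·0.15 = 2.1500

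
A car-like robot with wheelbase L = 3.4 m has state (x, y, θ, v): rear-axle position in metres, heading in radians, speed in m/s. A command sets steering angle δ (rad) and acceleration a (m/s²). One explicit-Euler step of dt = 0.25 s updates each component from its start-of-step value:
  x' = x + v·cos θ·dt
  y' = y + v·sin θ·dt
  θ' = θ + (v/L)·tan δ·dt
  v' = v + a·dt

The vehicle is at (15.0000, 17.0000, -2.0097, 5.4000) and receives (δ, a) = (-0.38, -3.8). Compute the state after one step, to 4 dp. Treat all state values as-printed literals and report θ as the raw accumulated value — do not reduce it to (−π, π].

x' = 15.0000 + 5.4000·cos(-2.0097)·0.25 = 14.4263
y' = 17.0000 + 5.4000·sin(-2.0097)·0.25 = 15.7780
θ' = -2.0097 + (5.4000/3.4)·tan(-0.38)·0.25 = -2.1683
v' = 5.4000 − 3.8000·0.25 = 4.4500

(14.4263, 15.7780, -2.1683, 4.4500)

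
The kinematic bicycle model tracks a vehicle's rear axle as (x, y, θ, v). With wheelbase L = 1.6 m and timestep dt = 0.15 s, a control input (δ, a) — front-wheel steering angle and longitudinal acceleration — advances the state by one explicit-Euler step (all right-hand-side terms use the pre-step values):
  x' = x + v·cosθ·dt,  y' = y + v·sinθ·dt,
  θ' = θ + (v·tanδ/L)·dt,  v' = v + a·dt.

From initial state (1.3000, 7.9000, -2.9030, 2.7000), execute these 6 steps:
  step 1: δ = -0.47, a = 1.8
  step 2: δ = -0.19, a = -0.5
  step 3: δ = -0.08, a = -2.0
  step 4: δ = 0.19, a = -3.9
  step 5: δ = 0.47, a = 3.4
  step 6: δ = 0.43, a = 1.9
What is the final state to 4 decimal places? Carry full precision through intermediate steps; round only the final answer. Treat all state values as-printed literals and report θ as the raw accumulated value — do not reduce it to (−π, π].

(-1.0315, 7.6262, -2.8560, 2.8050)

after step 1 (δ=-0.47, a=1.8): (0.906473, 7.804284, -3.031579, 2.970000)
after step 2 (δ=-0.19, a=-0.5): (0.463666, 7.755372, -3.085128, 2.895000)
after step 3 (δ=-0.08, a=-2.0): (0.030108, 7.730865, -3.106887, 2.595000)
after step 4 (δ=0.19, a=-3.9): (-0.358907, 7.717359, -3.060099, 2.010000)
after step 5 (δ=0.47, a=3.4): (-0.659407, 7.692815, -2.964379, 2.520000)
after step 6 (δ=0.43, a=1.9): (-1.031487, 7.626179, -2.856030, 2.805000)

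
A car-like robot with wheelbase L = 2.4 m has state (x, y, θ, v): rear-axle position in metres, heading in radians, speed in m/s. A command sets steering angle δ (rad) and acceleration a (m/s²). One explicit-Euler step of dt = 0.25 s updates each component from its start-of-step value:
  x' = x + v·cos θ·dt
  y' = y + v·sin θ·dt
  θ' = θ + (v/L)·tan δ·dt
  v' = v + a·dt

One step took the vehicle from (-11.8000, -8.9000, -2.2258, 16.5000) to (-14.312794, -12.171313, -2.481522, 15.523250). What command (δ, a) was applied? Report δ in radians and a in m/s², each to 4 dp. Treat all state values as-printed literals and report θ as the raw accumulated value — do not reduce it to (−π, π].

δ = -0.1477, a = -3.9070

a = (v'−v)/dt = (-0.976750)/0.25 = -3.9070
Δθ = θ'−θ = -0.255722;  (v·dt/L) = 16.5000·0.25/2.4 = 1.718750
tan δ = Δθ·L/(v·dt) = -0.148784  →  δ = -0.1477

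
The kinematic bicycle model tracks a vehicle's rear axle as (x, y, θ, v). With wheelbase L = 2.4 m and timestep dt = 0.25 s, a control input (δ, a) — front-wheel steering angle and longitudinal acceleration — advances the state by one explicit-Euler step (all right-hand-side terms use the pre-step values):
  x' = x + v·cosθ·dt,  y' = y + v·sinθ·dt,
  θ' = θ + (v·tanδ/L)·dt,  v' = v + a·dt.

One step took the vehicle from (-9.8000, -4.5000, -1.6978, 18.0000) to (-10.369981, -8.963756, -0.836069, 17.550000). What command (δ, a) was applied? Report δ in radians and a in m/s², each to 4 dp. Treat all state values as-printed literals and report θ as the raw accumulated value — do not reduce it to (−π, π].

δ = 0.4308, a = -1.8000

a = (v'−v)/dt = (-0.450000)/0.25 = -1.8000
Δθ = θ'−θ = 0.861731;  (v·dt/L) = 18.0000·0.25/2.4 = 1.875000
tan δ = Δθ·L/(v·dt) = 0.459590  →  δ = 0.4308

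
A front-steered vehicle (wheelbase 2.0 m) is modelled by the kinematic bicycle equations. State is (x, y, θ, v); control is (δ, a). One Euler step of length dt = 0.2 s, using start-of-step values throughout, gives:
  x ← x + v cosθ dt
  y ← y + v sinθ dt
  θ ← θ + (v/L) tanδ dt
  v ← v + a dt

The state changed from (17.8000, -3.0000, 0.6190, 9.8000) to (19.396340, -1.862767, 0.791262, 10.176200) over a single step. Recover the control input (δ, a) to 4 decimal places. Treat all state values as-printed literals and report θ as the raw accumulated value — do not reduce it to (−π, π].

a = (v'−v)/dt = (0.376200)/0.2 = 1.8810
Δθ = θ'−θ = 0.172262;  (v·dt/L) = 9.8000·0.2/2.0 = 0.980000
tan δ = Δθ·L/(v·dt) = 0.175778  →  δ = 0.1740

δ = 0.1740, a = 1.8810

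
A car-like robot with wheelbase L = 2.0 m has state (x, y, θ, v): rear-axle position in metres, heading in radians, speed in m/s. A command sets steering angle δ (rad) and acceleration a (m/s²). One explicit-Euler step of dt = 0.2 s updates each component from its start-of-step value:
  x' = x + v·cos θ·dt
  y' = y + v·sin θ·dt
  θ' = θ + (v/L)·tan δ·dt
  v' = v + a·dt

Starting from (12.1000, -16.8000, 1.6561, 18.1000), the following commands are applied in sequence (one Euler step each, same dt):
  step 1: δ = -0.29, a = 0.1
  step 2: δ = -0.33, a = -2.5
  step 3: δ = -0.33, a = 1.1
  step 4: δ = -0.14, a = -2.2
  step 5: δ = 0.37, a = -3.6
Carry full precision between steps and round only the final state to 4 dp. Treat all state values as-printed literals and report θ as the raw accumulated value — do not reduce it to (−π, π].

after step 1 (δ=-0.29, a=0.1): (11.791575, -13.193163, 1.115973, 18.120000)
after step 2 (δ=-0.33, a=-2.5): (13.383612, -9.937584, 0.495318, 17.620000)
after step 3 (δ=-0.33, a=1.1): (16.484089, -8.262587, -0.108211, 17.840000)
after step 4 (δ=-0.14, a=-2.2): (20.031220, -8.647931, -0.359616, 17.400000)
after step 5 (δ=0.37, a=-3.6): (23.288612, -9.872593, 0.315266, 16.680000)

(23.2886, -9.8726, 0.3153, 16.6800)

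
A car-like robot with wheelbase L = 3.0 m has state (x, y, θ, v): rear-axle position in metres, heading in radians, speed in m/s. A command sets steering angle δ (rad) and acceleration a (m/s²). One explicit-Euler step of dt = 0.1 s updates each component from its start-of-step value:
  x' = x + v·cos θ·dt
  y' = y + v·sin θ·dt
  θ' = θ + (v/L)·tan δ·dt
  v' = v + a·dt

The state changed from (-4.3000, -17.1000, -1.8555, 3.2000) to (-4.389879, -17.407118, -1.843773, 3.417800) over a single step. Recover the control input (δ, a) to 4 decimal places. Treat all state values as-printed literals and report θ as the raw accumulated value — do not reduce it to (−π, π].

a = (v'−v)/dt = (0.217800)/0.1 = 2.1780
Δθ = θ'−θ = 0.011727;  (v·dt/L) = 3.2000·0.1/3.0 = 0.106667
tan δ = Δθ·L/(v·dt) = 0.109941  →  δ = 0.1095

δ = 0.1095, a = 2.1780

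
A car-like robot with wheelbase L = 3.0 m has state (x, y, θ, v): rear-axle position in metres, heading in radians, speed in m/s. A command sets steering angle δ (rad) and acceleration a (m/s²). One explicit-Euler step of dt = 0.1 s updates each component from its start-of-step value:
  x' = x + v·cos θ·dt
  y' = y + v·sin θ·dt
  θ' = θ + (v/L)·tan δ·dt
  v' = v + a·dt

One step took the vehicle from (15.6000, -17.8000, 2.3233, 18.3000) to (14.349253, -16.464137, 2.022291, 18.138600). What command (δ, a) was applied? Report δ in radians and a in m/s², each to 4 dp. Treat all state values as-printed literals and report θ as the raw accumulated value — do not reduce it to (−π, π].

a = (v'−v)/dt = (-0.161400)/0.1 = -1.6140
Δθ = θ'−θ = -0.301009;  (v·dt/L) = 18.3000·0.1/3.0 = 0.610000
tan δ = Δθ·L/(v·dt) = -0.493457  →  δ = -0.4584

δ = -0.4584, a = -1.6140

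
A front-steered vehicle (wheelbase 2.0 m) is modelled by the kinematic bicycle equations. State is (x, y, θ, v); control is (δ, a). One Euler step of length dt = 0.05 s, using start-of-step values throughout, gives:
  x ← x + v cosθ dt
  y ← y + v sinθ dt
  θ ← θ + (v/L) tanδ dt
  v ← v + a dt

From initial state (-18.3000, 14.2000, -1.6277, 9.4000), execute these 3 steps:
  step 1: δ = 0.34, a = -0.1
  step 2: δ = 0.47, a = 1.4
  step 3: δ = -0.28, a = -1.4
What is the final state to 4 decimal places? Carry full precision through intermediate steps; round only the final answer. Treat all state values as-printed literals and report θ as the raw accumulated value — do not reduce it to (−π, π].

after step 1 (δ=0.34, a=-0.1): (-18.326730, 13.730761, -1.544572, 9.395000)
after step 2 (δ=0.47, a=1.4): (-18.314413, 13.261172, -1.425263, 9.465000)
after step 3 (δ=-0.28, a=-1.4): (-18.245782, 12.792925, -1.493306, 9.395000)

(-18.2458, 12.7929, -1.4933, 9.3950)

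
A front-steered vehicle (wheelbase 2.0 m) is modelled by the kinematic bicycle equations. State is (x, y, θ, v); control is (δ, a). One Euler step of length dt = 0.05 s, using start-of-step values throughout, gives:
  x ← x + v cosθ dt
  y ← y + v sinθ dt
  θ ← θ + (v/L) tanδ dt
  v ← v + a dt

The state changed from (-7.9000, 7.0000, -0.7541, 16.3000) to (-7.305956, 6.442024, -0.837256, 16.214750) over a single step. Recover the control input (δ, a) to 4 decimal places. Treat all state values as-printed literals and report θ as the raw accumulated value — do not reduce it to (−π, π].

δ = -0.2013, a = -1.7050

a = (v'−v)/dt = (-0.085250)/0.05 = -1.7050
Δθ = θ'−θ = -0.083156;  (v·dt/L) = 16.3000·0.05/2.0 = 0.407500
tan δ = Δθ·L/(v·dt) = -0.204064  →  δ = -0.2013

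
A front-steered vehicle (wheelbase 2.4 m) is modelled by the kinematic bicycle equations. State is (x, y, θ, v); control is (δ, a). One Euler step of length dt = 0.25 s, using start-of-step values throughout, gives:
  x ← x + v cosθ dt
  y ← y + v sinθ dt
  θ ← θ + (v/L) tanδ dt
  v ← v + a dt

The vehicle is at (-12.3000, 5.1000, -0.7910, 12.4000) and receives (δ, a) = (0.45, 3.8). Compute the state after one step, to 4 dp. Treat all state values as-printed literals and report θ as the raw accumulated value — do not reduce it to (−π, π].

x' = -12.3000 + 12.4000·cos(-0.7910)·0.25 = -10.1203
y' = 5.1000 + 12.4000·sin(-0.7910)·0.25 = 2.8957
θ' = -0.7910 + (12.4000/2.4)·tan(0.45)·0.25 = -0.1671
v' = 12.4000 + 3.8000·0.25 = 13.3500

(-10.1203, 2.8957, -0.1671, 13.3500)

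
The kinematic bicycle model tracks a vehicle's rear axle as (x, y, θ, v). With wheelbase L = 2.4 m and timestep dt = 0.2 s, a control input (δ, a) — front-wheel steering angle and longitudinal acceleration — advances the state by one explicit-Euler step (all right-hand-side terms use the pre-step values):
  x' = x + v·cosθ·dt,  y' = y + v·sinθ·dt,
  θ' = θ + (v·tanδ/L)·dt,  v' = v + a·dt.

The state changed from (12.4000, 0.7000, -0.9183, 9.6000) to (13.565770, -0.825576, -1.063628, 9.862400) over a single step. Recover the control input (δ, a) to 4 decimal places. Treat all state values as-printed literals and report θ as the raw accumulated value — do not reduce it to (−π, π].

δ = -0.1797, a = 1.3120

a = (v'−v)/dt = (0.262400)/0.2 = 1.3120
Δθ = θ'−θ = -0.145328;  (v·dt/L) = 9.6000·0.2/2.4 = 0.800000
tan δ = Δθ·L/(v·dt) = -0.181660  →  δ = -0.1797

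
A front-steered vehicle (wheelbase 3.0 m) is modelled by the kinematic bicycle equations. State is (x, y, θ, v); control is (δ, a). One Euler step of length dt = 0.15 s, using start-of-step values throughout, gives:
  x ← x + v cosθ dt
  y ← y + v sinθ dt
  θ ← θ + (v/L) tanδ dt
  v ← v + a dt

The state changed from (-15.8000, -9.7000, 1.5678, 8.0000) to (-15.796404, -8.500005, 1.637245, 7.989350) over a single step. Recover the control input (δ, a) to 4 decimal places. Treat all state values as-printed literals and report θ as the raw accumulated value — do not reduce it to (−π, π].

δ = 0.1719, a = -0.0710

a = (v'−v)/dt = (-0.010650)/0.15 = -0.0710
Δθ = θ'−θ = 0.069445;  (v·dt/L) = 8.0000·0.15/3.0 = 0.400000
tan δ = Δθ·L/(v·dt) = 0.173612  →  δ = 0.1719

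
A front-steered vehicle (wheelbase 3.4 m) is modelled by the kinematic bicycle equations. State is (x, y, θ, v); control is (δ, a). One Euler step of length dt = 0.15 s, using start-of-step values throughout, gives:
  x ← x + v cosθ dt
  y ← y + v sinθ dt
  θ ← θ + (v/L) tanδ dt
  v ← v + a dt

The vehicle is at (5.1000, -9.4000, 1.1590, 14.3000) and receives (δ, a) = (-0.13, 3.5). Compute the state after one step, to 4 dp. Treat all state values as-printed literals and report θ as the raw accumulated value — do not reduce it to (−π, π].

(5.9585, -7.4343, 1.0765, 14.8250)

x' = 5.1000 + 14.3000·cos(1.1590)·0.15 = 5.9585
y' = -9.4000 + 14.3000·sin(1.1590)·0.15 = -7.4343
θ' = 1.1590 + (14.3000/3.4)·tan(-0.13)·0.15 = 1.0765
v' = 14.3000 + 3.5000·0.15 = 14.8250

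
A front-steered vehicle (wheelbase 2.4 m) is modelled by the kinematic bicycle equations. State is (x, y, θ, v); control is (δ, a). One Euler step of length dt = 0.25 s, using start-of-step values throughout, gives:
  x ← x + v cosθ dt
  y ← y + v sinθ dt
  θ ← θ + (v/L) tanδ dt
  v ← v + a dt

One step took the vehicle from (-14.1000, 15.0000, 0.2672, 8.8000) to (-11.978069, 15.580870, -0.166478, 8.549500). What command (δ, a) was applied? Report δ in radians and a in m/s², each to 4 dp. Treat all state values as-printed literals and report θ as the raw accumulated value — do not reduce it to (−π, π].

a = (v'−v)/dt = (-0.250500)/0.25 = -1.0020
Δθ = θ'−θ = -0.433678;  (v·dt/L) = 8.8000·0.25/2.4 = 0.916667
tan δ = Δθ·L/(v·dt) = -0.473103  →  δ = -0.4419

δ = -0.4419, a = -1.0020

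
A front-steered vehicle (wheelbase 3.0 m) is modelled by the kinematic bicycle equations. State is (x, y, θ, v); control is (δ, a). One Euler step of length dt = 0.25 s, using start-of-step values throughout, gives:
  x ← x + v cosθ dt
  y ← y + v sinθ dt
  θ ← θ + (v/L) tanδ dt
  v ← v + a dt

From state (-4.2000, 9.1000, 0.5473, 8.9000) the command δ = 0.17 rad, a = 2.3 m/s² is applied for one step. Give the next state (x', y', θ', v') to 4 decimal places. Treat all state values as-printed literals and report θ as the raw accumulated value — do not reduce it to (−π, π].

(-2.3000, 10.2579, 0.6746, 9.4750)

x' = -4.2000 + 8.9000·cos(0.5473)·0.25 = -2.3000
y' = 9.1000 + 8.9000·sin(0.5473)·0.25 = 10.2579
θ' = 0.5473 + (8.9000/3.0)·tan(0.17)·0.25 = 0.6746
v' = 8.9000 + 2.3000·0.25 = 9.4750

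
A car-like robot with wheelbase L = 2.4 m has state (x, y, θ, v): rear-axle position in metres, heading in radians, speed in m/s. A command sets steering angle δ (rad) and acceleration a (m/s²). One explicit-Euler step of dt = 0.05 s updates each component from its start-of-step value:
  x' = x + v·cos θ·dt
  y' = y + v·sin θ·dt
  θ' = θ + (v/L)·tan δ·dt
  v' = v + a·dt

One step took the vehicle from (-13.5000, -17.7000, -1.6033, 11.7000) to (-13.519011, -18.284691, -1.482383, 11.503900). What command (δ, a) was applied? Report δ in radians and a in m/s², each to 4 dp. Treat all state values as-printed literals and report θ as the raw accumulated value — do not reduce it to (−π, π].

a = (v'−v)/dt = (-0.196100)/0.05 = -3.9220
Δθ = θ'−θ = 0.120917;  (v·dt/L) = 11.7000·0.05/2.4 = 0.243750
tan δ = Δθ·L/(v·dt) = 0.496070  →  δ = 0.4605

δ = 0.4605, a = -3.9220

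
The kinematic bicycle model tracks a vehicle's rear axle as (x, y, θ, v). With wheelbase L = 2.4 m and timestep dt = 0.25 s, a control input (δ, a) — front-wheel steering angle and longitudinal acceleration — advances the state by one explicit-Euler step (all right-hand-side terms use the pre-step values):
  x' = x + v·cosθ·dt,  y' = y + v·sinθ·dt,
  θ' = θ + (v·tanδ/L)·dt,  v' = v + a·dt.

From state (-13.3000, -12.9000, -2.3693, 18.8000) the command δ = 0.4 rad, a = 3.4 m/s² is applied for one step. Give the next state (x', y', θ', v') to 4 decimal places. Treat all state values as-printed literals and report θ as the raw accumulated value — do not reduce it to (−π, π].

x' = -13.3000 + 18.8000·cos(-2.3693)·0.25 = -16.6667
y' = -12.9000 + 18.8000·sin(-2.3693)·0.25 = -16.1796
θ' = -2.3693 + (18.8000/2.4)·tan(0.4)·0.25 = -1.5413
v' = 18.8000 + 3.4000·0.25 = 19.6500

(-16.6667, -16.1796, -1.5413, 19.6500)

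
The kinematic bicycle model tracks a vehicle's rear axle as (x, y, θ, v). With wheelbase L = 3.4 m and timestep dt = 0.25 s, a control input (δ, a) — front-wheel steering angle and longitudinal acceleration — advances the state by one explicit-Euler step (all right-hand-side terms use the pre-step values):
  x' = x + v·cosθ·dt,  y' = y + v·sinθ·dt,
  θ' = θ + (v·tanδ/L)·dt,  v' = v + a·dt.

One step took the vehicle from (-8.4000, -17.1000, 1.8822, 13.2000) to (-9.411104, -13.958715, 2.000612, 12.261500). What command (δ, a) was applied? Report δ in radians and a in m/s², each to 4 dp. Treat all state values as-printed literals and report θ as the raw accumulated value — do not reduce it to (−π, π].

δ = 0.1214, a = -3.7540

a = (v'−v)/dt = (-0.938500)/0.25 = -3.7540
Δθ = θ'−θ = 0.118412;  (v·dt/L) = 13.2000·0.25/3.4 = 0.970588
tan δ = Δθ·L/(v·dt) = 0.122000  →  δ = 0.1214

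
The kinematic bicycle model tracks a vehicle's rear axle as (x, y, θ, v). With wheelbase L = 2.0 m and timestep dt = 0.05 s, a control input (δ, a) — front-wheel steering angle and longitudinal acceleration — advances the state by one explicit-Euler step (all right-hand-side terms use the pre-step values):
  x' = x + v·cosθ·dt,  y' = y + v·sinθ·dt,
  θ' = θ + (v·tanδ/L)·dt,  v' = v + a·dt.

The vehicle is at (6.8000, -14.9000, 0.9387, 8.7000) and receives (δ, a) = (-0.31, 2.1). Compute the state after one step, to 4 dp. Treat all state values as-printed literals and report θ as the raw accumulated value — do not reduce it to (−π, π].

x' = 6.8000 + 8.7000·cos(0.9387)·0.05 = 7.0570
y' = -14.9000 + 8.7000·sin(0.9387)·0.05 = -14.5490
θ' = 0.9387 + (8.7000/2.0)·tan(-0.31)·0.05 = 0.8690
v' = 8.7000 + 2.1000·0.05 = 8.8050

(7.0570, -14.5490, 0.8690, 8.8050)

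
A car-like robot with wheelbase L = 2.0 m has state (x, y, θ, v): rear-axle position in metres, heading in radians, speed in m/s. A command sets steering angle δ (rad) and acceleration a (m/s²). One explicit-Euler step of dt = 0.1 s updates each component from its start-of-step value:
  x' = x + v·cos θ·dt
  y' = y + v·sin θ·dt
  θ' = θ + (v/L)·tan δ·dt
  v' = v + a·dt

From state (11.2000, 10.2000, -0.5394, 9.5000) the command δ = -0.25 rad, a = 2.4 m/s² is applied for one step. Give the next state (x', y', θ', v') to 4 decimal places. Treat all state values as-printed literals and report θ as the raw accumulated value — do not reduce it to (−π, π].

x' = 11.2000 + 9.5000·cos(-0.5394)·0.1 = 12.0151
y' = 10.2000 + 9.5000·sin(-0.5394)·0.1 = 9.7121
θ' = -0.5394 + (9.5000/2.0)·tan(-0.25)·0.1 = -0.6607
v' = 9.5000 + 2.4000·0.1 = 9.7400

(12.0151, 9.7121, -0.6607, 9.7400)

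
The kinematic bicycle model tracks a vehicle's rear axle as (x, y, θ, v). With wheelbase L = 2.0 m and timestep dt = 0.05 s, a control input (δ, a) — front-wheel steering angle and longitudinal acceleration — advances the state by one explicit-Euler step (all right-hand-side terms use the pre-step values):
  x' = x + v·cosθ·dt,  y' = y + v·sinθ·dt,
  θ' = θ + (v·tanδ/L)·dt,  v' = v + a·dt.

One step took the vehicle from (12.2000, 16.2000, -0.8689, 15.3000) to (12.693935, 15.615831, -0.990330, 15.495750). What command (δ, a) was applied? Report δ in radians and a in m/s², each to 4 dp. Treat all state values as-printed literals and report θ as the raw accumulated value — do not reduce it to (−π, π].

a = (v'−v)/dt = (0.195750)/0.05 = 3.9150
Δθ = θ'−θ = -0.121430;  (v·dt/L) = 15.3000·0.05/2.0 = 0.382500
tan δ = Δθ·L/(v·dt) = -0.317464  →  δ = -0.3074

δ = -0.3074, a = 3.9150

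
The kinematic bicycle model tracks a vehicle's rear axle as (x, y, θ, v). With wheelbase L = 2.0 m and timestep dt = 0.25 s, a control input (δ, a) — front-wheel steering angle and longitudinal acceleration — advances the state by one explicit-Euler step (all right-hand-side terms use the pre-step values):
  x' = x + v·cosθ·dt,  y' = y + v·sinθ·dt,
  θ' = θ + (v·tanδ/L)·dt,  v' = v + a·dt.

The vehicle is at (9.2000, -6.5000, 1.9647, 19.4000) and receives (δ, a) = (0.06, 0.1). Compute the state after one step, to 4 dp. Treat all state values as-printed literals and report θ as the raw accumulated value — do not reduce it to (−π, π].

x' = 9.2000 + 19.4000·cos(1.9647)·0.25 = 7.3386
y' = -6.5000 + 19.4000·sin(1.9647)·0.25 = -2.0214
θ' = 1.9647 + (19.4000/2.0)·tan(0.06)·0.25 = 2.1104
v' = 19.4000 + 0.1000·0.25 = 19.4250

(7.3386, -2.0214, 2.1104, 19.4250)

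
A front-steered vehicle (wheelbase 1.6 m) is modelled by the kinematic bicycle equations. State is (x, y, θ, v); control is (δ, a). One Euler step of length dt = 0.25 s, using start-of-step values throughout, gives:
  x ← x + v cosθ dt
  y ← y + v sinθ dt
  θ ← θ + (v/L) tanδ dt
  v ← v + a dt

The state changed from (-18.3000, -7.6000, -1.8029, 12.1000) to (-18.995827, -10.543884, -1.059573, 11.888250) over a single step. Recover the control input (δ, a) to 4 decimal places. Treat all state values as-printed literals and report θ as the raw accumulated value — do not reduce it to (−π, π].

δ = 0.3746, a = -0.8470

a = (v'−v)/dt = (-0.211750)/0.25 = -0.8470
Δθ = θ'−θ = 0.743327;  (v·dt/L) = 12.1000·0.25/1.6 = 1.890625
tan δ = Δθ·L/(v·dt) = 0.393165  →  δ = 0.3746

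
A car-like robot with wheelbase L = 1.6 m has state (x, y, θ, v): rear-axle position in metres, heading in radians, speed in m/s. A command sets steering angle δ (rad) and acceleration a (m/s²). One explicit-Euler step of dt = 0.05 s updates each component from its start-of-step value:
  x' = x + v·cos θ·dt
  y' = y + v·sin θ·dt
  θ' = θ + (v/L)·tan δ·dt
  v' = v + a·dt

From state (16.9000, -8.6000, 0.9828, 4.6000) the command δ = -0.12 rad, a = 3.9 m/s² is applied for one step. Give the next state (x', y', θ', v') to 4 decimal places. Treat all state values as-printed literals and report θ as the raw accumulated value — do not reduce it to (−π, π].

(17.0276, -8.4086, 0.9655, 4.7950)

x' = 16.9000 + 4.6000·cos(0.9828)·0.05 = 17.0276
y' = -8.6000 + 4.6000·sin(0.9828)·0.05 = -8.4086
θ' = 0.9828 + (4.6000/1.6)·tan(-0.12)·0.05 = 0.9655
v' = 4.6000 + 3.9000·0.05 = 4.7950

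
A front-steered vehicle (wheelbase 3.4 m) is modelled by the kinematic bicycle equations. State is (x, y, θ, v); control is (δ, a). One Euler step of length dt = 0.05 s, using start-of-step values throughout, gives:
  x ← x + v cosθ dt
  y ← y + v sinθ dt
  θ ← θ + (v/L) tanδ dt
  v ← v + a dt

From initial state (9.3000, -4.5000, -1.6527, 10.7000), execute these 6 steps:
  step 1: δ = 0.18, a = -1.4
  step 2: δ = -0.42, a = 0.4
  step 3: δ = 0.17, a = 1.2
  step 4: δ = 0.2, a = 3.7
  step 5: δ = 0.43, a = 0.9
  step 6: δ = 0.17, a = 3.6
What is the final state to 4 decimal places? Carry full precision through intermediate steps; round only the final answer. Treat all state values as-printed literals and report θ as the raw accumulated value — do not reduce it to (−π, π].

(9.0812, -7.7161, -1.5340, 11.1200)

after step 1 (δ=0.18, a=-1.4): (9.256231, -5.033207, -1.624067, 10.630000)
after step 2 (δ=-0.42, a=0.4): (9.227931, -5.563953, -1.693876, 10.650000)
after step 3 (δ=0.17, a=1.2): (9.162556, -6.092424, -1.666992, 10.710000)
after step 4 (δ=0.2, a=3.7): (9.111123, -6.625449, -1.635065, 10.895000)
after step 5 (δ=0.43, a=0.9): (9.076136, -7.169074, -1.561585, 10.940000)
after step 6 (δ=0.17, a=3.6): (9.081175, -7.716051, -1.533968, 11.120000)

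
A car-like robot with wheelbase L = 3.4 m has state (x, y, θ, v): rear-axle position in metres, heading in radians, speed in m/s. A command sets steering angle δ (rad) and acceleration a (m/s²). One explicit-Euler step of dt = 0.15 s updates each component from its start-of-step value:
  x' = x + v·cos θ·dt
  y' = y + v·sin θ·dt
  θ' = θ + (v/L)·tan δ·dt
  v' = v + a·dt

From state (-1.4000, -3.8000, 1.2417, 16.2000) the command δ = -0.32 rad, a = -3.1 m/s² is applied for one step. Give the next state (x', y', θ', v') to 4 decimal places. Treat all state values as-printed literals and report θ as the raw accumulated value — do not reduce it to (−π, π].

(-0.6147, -1.5004, 1.0049, 15.7350)

x' = -1.4000 + 16.2000·cos(1.2417)·0.15 = -0.6147
y' = -3.8000 + 16.2000·sin(1.2417)·0.15 = -1.5004
θ' = 1.2417 + (16.2000/3.4)·tan(-0.32)·0.15 = 1.0049
v' = 16.2000 − 3.1000·0.15 = 15.7350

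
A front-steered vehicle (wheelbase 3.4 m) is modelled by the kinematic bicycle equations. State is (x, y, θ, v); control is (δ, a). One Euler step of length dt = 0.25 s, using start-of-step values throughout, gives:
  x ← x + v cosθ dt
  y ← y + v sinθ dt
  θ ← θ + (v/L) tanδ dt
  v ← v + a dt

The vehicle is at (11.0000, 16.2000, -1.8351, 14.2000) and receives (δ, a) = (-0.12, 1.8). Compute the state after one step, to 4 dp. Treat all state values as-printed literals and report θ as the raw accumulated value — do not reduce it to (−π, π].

x' = 11.0000 + 14.2000·cos(-1.8351)·0.25 = 10.0726
y' = 16.2000 + 14.2000·sin(-1.8351)·0.25 = 12.7733
θ' = -1.8351 + (14.2000/3.4)·tan(-0.12)·0.25 = -1.9610
v' = 14.2000 + 1.8000·0.25 = 14.6500

(10.0726, 12.7733, -1.9610, 14.6500)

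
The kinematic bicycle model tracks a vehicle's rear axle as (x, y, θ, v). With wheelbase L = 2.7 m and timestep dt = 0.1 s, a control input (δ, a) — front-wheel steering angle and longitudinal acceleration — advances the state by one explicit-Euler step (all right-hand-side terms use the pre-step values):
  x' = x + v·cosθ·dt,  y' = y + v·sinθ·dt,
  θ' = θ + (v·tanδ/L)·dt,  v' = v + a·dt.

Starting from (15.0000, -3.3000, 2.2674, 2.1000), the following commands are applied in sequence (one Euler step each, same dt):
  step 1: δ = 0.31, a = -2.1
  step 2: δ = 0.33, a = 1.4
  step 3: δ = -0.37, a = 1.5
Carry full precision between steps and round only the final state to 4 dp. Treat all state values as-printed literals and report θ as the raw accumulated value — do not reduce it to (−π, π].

(14.6027, -2.8479, 2.2871, 2.1800)

after step 1 (δ=0.31, a=-2.1): (14.865261, -3.138925, 2.292314, 1.890000)
after step 2 (δ=0.33, a=1.4): (14.740421, -2.997023, 2.316291, 2.030000)
after step 3 (δ=-0.37, a=1.5): (14.602719, -2.847868, 2.287130, 2.180000)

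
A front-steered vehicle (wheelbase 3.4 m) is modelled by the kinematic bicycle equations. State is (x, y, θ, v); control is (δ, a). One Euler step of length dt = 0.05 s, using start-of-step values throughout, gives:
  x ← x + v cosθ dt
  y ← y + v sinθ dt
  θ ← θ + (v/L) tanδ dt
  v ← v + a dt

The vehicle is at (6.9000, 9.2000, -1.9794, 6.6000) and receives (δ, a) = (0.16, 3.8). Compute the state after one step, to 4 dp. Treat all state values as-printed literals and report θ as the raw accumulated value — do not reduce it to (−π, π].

x' = 6.9000 + 6.6000·cos(-1.9794)·0.05 = 6.7689
y' = 9.2000 + 6.6000·sin(-1.9794)·0.05 = 8.8972
θ' = -1.9794 + (6.6000/3.4)·tan(0.16)·0.05 = -1.9637
v' = 6.6000 + 3.8000·0.05 = 6.7900

(6.7689, 8.8972, -1.9637, 6.7900)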